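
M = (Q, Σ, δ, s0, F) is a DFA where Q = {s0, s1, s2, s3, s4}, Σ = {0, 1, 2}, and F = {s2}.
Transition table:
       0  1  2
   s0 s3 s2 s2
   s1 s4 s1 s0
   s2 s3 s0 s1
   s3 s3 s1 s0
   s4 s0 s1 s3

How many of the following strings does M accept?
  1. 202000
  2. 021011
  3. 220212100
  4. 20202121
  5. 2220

202000: rejected
021011: rejected
220212100: rejected
20202121: rejected
2220: rejected

0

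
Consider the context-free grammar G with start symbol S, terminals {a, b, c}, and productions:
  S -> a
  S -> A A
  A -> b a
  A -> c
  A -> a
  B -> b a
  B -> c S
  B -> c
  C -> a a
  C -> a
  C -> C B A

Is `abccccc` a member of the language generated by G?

no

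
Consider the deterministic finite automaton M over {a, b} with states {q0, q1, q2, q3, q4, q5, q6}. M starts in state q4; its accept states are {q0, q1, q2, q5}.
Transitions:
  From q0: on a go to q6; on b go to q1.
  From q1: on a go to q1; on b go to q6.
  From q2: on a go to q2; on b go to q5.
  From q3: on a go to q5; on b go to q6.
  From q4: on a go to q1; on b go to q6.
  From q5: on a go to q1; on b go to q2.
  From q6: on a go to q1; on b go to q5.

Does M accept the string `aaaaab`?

rejected

q4 --a--> q1
q1 --a--> q1
q1 --a--> q1
q1 --a--> q1
q1 --a--> q1
q1 --b--> q6
End in state q6, which is not an accepting state.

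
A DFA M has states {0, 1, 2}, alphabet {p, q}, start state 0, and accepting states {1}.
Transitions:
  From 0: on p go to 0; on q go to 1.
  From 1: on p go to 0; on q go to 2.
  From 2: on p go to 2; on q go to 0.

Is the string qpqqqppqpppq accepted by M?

0 --q--> 1
1 --p--> 0
0 --q--> 1
1 --q--> 2
2 --q--> 0
0 --p--> 0
0 --p--> 0
0 --q--> 1
1 --p--> 0
0 --p--> 0
0 --p--> 0
0 --q--> 1
End in state 1, which is an accepting state.

accepted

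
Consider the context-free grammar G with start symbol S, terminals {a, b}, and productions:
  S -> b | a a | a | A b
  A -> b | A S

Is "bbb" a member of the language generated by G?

yes

S ⇒ Ab ⇒ ASb ⇒ bSb ⇒ bbb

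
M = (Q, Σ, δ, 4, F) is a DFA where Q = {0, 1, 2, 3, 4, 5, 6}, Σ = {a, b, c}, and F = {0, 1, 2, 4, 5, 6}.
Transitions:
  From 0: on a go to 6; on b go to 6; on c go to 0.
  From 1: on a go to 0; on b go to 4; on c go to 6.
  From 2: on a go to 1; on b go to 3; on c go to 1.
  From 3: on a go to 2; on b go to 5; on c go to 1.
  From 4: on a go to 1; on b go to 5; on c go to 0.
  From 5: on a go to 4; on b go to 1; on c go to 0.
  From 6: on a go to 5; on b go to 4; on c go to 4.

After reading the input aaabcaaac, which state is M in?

4 --a--> 1
1 --a--> 0
0 --a--> 6
6 --b--> 4
4 --c--> 0
0 --a--> 6
6 --a--> 5
5 --a--> 4
4 --c--> 0

0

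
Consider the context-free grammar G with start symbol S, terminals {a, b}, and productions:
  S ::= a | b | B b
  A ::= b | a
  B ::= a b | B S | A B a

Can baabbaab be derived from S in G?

yes

S ⇒ Bb ⇒ ABab ⇒ bBab ⇒ bABaab ⇒ baBaab ⇒ baBSaab ⇒ baabSaab ⇒ baabbaab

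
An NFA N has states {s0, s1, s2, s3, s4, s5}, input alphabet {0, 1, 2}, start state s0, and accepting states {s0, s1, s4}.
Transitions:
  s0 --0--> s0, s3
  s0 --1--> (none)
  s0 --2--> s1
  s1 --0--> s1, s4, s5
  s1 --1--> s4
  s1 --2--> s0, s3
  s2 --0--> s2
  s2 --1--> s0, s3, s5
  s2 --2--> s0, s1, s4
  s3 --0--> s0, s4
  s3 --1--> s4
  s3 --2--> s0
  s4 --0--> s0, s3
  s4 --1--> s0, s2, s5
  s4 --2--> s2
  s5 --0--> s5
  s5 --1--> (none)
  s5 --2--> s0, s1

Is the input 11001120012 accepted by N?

rejected

Start: {s0}
read 1: {}
The reachable set is empty and stays empty for the remaining 10 symbols.
Reachable ∩ accepting = {} — empty.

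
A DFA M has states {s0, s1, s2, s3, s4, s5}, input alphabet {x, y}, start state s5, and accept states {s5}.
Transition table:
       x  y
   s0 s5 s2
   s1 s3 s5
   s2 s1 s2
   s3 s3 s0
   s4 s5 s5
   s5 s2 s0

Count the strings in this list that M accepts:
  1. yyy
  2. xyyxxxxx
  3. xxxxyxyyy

0

yyy: rejected
xyyxxxxx: rejected
xxxxyxyyy: rejected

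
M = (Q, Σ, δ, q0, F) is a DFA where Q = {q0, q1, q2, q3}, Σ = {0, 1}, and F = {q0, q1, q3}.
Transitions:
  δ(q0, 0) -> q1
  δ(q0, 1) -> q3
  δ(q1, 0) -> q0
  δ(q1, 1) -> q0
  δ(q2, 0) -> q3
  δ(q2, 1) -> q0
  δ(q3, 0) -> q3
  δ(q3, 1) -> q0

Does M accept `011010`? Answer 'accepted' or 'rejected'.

accepted

q0 --0--> q1
q1 --1--> q0
q0 --1--> q3
q3 --0--> q3
q3 --1--> q0
q0 --0--> q1
End in state q1, which is an accepting state.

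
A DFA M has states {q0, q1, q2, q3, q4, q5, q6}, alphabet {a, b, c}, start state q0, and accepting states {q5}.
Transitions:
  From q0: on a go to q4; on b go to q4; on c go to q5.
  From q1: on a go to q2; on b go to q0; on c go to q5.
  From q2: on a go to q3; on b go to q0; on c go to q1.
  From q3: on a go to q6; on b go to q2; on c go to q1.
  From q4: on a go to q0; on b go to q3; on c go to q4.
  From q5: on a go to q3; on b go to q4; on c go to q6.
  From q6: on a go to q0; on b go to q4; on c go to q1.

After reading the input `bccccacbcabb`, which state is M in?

q3

q0 --b--> q4
q4 --c--> q4
q4 --c--> q4
q4 --c--> q4
q4 --c--> q4
q4 --a--> q0
q0 --c--> q5
q5 --b--> q4
q4 --c--> q4
q4 --a--> q0
q0 --b--> q4
q4 --b--> q3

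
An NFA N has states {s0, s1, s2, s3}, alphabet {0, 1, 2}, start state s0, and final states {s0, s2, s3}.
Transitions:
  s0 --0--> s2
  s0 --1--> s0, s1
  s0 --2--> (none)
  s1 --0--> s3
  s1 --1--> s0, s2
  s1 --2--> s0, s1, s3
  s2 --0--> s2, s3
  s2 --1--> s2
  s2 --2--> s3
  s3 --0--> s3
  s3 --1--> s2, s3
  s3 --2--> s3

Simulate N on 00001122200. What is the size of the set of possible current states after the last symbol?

1

Start: {s0}
read 0: {s2}
read 0: {s2, s3}
read 0: {s2, s3}
read 0: {s2, s3}
read 1: {s2, s3}
read 1: {s2, s3}
read 2: {s3}
read 2: {s3}
read 2: {s3}
read 0: {s3}
read 0: {s3}
Final reachable set {s3} has 1 state.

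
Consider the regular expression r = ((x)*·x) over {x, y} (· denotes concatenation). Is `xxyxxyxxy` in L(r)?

No split of xxyxxyxxy into u·v has (x)* matching u and x matching v.

no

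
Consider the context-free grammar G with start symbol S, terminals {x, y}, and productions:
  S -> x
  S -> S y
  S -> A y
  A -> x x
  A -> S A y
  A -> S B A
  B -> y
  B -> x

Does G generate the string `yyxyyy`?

no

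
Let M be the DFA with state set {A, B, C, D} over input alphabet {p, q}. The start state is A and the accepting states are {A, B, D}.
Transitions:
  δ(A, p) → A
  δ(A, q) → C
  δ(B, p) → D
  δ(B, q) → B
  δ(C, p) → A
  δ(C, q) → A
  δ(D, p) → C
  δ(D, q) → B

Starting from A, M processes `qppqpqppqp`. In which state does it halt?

A

A --q--> C
C --p--> A
A --p--> A
A --q--> C
C --p--> A
A --q--> C
C --p--> A
A --p--> A
A --q--> C
C --p--> A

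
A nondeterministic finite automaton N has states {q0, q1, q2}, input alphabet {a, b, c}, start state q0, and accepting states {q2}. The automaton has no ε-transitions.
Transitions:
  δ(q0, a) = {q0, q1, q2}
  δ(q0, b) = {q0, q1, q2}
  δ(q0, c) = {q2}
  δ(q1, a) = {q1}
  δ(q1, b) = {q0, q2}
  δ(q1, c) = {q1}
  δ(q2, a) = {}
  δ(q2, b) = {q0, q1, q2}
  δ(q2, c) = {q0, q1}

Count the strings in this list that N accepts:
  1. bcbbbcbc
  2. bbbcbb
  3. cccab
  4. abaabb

4

bcbbbcbc: accepted
bbbcbb: accepted
cccab: accepted
abaabb: accepted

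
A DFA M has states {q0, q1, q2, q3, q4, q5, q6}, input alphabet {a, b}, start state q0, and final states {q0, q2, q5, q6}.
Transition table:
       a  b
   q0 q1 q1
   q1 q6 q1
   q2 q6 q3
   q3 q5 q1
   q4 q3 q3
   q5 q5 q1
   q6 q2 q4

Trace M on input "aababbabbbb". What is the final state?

q1

q0 --a--> q1
q1 --a--> q6
q6 --b--> q4
q4 --a--> q3
q3 --b--> q1
q1 --b--> q1
q1 --a--> q6
q6 --b--> q4
q4 --b--> q3
q3 --b--> q1
q1 --b--> q1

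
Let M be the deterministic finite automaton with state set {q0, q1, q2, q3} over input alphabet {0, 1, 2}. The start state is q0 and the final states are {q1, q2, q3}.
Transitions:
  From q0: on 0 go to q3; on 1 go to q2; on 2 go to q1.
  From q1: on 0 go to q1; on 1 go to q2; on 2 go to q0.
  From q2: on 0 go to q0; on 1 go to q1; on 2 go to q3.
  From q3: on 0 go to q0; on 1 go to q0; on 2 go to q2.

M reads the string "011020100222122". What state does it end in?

q0 --0--> q3
q3 --1--> q0
q0 --1--> q2
q2 --0--> q0
q0 --2--> q1
q1 --0--> q1
q1 --1--> q2
q2 --0--> q0
q0 --0--> q3
q3 --2--> q2
q2 --2--> q3
q3 --2--> q2
q2 --1--> q1
q1 --2--> q0
q0 --2--> q1

q1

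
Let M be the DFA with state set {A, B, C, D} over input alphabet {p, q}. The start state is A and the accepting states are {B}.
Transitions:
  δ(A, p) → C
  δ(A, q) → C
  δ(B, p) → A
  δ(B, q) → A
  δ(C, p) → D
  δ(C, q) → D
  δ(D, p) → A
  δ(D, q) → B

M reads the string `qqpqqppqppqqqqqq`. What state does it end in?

B

A --q--> C
C --q--> D
D --p--> A
A --q--> C
C --q--> D
D --p--> A
A --p--> C
C --q--> D
D --p--> A
A --p--> C
C --q--> D
D --q--> B
B --q--> A
A --q--> C
C --q--> D
D --q--> B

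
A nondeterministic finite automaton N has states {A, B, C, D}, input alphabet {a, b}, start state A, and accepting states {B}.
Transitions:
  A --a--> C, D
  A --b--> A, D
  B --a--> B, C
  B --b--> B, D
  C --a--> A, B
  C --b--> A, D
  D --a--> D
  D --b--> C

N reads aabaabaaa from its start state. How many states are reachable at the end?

4

Start: {A}
read a: {C, D}
read a: {A, B, D}
read b: {A, B, C, D}
read a: {A, B, C, D}
read a: {A, B, C, D}
read b: {A, B, C, D}
read a: {A, B, C, D}
read a: {A, B, C, D}
read a: {A, B, C, D}
Final reachable set {A, B, C, D} has 4 states.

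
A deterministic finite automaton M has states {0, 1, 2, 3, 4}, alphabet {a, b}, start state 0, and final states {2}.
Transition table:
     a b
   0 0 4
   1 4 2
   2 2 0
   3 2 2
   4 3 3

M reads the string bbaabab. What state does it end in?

0 --b--> 4
4 --b--> 3
3 --a--> 2
2 --a--> 2
2 --b--> 0
0 --a--> 0
0 --b--> 4

4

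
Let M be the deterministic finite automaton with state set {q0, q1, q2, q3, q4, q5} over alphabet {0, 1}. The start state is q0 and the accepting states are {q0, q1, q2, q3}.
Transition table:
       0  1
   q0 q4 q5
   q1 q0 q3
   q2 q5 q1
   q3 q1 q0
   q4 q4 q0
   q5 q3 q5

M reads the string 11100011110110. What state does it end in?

q3

q0 --1--> q5
q5 --1--> q5
q5 --1--> q5
q5 --0--> q3
q3 --0--> q1
q1 --0--> q0
q0 --1--> q5
q5 --1--> q5
q5 --1--> q5
q5 --1--> q5
q5 --0--> q3
q3 --1--> q0
q0 --1--> q5
q5 --0--> q3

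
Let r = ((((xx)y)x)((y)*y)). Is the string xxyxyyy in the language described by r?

Split as xxyx·yyy: (((xx)y)x) matches xxyx and ((y)*y) matches yyy.

yes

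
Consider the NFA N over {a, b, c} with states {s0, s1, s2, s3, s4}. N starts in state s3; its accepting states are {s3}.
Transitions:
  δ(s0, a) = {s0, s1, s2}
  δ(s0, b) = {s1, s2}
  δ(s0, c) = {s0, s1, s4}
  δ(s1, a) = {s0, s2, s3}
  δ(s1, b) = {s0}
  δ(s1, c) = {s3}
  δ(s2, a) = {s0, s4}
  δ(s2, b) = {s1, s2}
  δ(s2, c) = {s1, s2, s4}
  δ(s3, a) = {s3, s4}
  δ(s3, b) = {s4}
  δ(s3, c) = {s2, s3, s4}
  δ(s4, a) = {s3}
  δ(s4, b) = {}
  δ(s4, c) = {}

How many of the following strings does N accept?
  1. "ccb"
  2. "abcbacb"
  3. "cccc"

"ccb": rejected
"abcbacb": rejected
"cccc": accepted

1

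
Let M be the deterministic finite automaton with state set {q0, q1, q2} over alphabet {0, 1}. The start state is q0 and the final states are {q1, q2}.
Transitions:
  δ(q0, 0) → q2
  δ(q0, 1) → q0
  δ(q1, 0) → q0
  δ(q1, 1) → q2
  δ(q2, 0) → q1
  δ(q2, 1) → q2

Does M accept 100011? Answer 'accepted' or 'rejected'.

q0 --1--> q0
q0 --0--> q2
q2 --0--> q1
q1 --0--> q0
q0 --1--> q0
q0 --1--> q0
End in state q0, which is not an accepting state.

rejected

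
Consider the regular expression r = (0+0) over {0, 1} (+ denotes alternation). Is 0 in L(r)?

The left alternative 0 matches 0.

yes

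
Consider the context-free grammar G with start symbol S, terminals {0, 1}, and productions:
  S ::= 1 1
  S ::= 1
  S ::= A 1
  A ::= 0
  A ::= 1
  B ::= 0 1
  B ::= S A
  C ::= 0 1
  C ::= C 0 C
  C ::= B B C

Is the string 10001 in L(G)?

no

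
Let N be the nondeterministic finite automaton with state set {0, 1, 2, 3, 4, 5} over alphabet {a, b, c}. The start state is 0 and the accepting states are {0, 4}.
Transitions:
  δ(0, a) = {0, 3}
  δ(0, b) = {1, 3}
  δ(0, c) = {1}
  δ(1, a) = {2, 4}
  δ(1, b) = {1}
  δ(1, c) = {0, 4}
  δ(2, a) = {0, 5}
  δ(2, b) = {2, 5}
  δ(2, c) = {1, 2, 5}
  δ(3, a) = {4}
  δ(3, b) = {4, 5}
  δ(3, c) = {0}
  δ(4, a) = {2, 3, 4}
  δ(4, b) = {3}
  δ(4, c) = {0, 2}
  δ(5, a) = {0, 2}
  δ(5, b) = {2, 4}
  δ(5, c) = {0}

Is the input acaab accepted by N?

accepted

Start: {0}
read a: {0, 3}
read c: {0, 1}
read a: {0, 2, 3, 4}
read a: {0, 2, 3, 4, 5}
read b: {1, 2, 3, 4, 5}
Reachable ∩ accepting = {4} — nonempty.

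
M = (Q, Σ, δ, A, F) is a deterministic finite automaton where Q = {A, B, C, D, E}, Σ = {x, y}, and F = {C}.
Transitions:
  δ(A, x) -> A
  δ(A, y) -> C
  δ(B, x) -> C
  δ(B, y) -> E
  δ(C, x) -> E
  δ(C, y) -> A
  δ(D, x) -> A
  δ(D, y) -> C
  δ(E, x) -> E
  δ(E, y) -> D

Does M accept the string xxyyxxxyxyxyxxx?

A --x--> A
A --x--> A
A --y--> C
C --y--> A
A --x--> A
A --x--> A
A --x--> A
A --y--> C
C --x--> E
E --y--> D
D --x--> A
A --y--> C
C --x--> E
E --x--> E
E --x--> E
End in state E, which is not an accepting state.

rejected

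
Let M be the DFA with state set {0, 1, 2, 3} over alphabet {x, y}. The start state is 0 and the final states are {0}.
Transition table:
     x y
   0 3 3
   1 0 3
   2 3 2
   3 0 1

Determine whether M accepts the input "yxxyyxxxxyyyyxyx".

0 --y--> 3
3 --x--> 0
0 --x--> 3
3 --y--> 1
1 --y--> 3
3 --x--> 0
0 --x--> 3
3 --x--> 0
0 --x--> 3
3 --y--> 1
1 --y--> 3
3 --y--> 1
1 --y--> 3
3 --x--> 0
0 --y--> 3
3 --x--> 0
End in state 0, which is an accepting state.

accepted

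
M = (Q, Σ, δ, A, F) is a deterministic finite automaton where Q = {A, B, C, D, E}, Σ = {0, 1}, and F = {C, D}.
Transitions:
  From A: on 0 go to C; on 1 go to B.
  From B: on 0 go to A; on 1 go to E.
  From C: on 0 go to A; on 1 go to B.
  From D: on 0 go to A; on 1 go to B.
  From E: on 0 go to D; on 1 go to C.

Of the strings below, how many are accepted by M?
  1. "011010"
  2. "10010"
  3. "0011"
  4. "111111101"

"011010": rejected
"10010": rejected
"0011": rejected
"111111101": rejected

0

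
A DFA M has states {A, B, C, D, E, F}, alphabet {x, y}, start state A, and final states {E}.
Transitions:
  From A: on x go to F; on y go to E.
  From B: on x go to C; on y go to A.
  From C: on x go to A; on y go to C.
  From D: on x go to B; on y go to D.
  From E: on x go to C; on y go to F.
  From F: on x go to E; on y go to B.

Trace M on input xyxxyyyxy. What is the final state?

A --x--> F
F --y--> B
B --x--> C
C --x--> A
A --y--> E
E --y--> F
F --y--> B
B --x--> C
C --y--> C

C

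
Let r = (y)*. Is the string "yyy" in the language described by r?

Split into 3 pieces y · y · y; each matches y.

yes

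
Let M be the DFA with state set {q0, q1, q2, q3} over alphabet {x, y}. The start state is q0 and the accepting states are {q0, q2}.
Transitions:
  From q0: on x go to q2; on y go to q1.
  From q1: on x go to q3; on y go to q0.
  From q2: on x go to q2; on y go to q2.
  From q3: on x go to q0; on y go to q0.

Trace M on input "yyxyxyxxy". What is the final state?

q2

q0 --y--> q1
q1 --y--> q0
q0 --x--> q2
q2 --y--> q2
q2 --x--> q2
q2 --y--> q2
q2 --x--> q2
q2 --x--> q2
q2 --y--> q2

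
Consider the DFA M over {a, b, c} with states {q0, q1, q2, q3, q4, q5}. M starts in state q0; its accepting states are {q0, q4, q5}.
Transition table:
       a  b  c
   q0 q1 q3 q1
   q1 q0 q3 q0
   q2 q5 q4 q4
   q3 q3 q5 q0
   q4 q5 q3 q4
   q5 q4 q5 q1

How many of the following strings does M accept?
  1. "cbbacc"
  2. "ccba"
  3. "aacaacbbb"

"cbbacc": accepted
"ccba": rejected
"aacaacbbb": accepted

2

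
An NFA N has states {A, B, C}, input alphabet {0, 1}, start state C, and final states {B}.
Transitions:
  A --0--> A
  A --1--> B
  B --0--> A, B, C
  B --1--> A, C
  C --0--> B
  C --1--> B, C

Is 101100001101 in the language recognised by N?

accepted

Start: {C}
read 1: {B, C}
read 0: {A, B, C}
read 1: {A, B, C}
read 1: {A, B, C}
read 0: {A, B, C}
read 0: {A, B, C}
read 0: {A, B, C}
read 0: {A, B, C}
read 1: {A, B, C}
read 1: {A, B, C}
read 0: {A, B, C}
read 1: {A, B, C}
Reachable ∩ accepting = {B} — nonempty.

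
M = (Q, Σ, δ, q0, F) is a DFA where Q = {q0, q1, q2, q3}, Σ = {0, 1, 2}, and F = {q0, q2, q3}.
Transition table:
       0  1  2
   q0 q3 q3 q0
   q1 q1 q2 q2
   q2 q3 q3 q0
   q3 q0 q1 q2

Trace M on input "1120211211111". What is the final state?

q0 --1--> q3
q3 --1--> q1
q1 --2--> q2
q2 --0--> q3
q3 --2--> q2
q2 --1--> q3
q3 --1--> q1
q1 --2--> q2
q2 --1--> q3
q3 --1--> q1
q1 --1--> q2
q2 --1--> q3
q3 --1--> q1

q1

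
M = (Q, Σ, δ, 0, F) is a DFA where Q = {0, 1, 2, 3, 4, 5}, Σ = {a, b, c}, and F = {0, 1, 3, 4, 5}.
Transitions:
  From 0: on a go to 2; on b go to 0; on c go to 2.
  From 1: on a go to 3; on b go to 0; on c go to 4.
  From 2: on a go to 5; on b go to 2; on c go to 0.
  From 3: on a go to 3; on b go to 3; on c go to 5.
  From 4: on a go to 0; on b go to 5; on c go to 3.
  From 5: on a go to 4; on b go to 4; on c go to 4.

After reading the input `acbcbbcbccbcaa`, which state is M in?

0 --a--> 2
2 --c--> 0
0 --b--> 0
0 --c--> 2
2 --b--> 2
2 --b--> 2
2 --c--> 0
0 --b--> 0
0 --c--> 2
2 --c--> 0
0 --b--> 0
0 --c--> 2
2 --a--> 5
5 --a--> 4

4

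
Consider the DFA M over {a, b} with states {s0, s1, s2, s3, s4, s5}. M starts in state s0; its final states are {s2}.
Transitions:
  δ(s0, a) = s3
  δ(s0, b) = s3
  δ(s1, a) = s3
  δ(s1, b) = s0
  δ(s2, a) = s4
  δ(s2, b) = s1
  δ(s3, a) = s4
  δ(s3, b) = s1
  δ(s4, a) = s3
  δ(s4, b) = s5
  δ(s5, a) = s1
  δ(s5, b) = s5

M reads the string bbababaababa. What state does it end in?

s0 --b--> s3
s3 --b--> s1
s1 --a--> s3
s3 --b--> s1
s1 --a--> s3
s3 --b--> s1
s1 --a--> s3
s3 --a--> s4
s4 --b--> s5
s5 --a--> s1
s1 --b--> s0
s0 --a--> s3

s3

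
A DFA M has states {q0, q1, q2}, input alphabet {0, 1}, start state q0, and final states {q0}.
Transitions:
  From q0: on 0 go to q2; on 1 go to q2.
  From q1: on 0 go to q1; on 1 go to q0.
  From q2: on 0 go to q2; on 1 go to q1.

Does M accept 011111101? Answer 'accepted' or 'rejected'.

q0 --0--> q2
q2 --1--> q1
q1 --1--> q0
q0 --1--> q2
q2 --1--> q1
q1 --1--> q0
q0 --1--> q2
q2 --0--> q2
q2 --1--> q1
End in state q1, which is not an accepting state.

rejected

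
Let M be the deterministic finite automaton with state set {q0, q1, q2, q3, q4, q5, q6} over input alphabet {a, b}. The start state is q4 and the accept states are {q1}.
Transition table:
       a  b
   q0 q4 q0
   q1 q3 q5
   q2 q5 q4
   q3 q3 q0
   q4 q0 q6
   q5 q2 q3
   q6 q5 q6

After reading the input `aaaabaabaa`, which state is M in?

q4

q4 --a--> q0
q0 --a--> q4
q4 --a--> q0
q0 --a--> q4
q4 --b--> q6
q6 --a--> q5
q5 --a--> q2
q2 --b--> q4
q4 --a--> q0
q0 --a--> q4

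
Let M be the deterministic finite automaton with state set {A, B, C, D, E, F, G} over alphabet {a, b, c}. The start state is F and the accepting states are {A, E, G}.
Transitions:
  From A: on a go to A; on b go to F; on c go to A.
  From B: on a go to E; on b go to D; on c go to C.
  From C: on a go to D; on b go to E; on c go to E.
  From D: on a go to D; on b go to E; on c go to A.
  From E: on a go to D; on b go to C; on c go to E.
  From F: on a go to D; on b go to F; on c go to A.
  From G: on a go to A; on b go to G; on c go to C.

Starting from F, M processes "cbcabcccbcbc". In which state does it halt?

F --c--> A
A --b--> F
F --c--> A
A --a--> A
A --b--> F
F --c--> A
A --c--> A
A --c--> A
A --b--> F
F --c--> A
A --b--> F
F --c--> A

A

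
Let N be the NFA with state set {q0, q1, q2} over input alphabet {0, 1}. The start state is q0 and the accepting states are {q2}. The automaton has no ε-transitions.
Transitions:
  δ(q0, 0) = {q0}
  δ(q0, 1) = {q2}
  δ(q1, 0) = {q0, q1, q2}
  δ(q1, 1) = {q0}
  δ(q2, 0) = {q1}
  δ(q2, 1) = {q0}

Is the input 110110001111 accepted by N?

rejected

Start: {q0}
read 1: {q2}
read 1: {q0}
read 0: {q0}
read 1: {q2}
read 1: {q0}
read 0: {q0}
read 0: {q0}
read 0: {q0}
read 1: {q2}
read 1: {q0}
read 1: {q2}
read 1: {q0}
Reachable ∩ accepting = {} — empty.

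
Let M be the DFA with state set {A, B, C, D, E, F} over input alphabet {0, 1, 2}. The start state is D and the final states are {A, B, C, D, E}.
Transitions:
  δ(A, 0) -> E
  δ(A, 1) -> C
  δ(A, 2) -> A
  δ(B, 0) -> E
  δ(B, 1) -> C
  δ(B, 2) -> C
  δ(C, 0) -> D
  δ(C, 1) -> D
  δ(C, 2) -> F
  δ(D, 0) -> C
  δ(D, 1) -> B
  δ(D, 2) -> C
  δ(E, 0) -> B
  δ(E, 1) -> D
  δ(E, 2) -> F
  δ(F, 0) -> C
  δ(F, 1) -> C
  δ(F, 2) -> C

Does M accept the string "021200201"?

accepted

D --0--> C
C --2--> F
F --1--> C
C --2--> F
F --0--> C
C --0--> D
D --2--> C
C --0--> D
D --1--> B
End in state B, which is an accepting state.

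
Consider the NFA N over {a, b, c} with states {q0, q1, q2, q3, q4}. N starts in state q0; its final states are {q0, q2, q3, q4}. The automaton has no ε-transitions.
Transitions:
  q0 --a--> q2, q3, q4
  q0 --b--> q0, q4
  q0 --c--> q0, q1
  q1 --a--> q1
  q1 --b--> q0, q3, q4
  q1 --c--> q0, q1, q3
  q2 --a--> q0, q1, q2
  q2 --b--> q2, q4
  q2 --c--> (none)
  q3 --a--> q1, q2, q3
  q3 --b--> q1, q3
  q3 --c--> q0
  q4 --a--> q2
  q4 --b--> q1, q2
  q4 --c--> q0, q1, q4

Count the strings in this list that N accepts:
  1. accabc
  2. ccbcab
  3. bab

accabc: accepted
ccbcab: accepted
bab: accepted

3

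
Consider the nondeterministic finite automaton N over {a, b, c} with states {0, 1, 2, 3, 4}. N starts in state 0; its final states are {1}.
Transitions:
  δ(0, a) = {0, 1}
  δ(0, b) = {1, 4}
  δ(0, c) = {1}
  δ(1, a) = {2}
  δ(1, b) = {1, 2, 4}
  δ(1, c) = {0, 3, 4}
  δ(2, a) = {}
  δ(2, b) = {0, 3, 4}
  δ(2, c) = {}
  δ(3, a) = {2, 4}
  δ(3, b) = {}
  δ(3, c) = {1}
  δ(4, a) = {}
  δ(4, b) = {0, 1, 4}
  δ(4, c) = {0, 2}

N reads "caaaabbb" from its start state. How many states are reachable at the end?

0

Start: {0}
read c: {1}
read a: {2}
read a: {}
The reachable set is empty and stays empty for the remaining 5 symbols.
Final reachable set {} has 0 states.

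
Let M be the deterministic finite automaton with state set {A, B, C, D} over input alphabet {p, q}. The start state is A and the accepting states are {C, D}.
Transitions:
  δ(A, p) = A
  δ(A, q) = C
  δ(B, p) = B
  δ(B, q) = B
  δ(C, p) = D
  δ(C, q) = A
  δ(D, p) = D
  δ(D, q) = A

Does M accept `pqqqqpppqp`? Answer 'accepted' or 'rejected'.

A --p--> A
A --q--> C
C --q--> A
A --q--> C
C --q--> A
A --p--> A
A --p--> A
A --p--> A
A --q--> C
C --p--> D
End in state D, which is an accepting state.

accepted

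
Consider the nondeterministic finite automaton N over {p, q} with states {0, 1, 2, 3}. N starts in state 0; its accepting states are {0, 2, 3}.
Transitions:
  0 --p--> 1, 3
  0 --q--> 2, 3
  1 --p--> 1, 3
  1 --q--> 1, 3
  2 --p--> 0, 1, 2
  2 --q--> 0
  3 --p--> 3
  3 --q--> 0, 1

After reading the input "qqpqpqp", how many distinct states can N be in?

2

Start: {0}
read q: {2, 3}
read q: {0, 1}
read p: {1, 3}
read q: {0, 1, 3}
read p: {1, 3}
read q: {0, 1, 3}
read p: {1, 3}
Final reachable set {1, 3} has 2 states.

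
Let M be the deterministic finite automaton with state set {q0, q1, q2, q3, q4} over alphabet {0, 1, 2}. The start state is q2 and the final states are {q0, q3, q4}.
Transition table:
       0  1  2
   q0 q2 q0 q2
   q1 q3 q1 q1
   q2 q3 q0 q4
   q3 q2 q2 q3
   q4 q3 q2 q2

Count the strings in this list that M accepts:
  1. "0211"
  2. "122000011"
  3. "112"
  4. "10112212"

"0211": accepted
"122000011": accepted
"112": rejected
"10112212": accepted

3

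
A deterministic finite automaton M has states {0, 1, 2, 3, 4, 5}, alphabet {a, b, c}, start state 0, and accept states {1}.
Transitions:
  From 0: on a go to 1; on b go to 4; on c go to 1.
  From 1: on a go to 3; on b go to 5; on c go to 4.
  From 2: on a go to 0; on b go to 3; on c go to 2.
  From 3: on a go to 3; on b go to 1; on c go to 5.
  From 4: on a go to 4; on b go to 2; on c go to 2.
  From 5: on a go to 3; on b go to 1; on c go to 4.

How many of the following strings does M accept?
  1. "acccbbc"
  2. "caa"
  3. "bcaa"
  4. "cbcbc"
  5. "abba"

"acccbbc": rejected
"caa": rejected
"bcaa": accepted
"cbcbc": rejected
"abba": rejected

1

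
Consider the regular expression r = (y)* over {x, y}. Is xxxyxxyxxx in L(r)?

no

xxxyxxyxxx cannot be split into zero or more pieces each matching y.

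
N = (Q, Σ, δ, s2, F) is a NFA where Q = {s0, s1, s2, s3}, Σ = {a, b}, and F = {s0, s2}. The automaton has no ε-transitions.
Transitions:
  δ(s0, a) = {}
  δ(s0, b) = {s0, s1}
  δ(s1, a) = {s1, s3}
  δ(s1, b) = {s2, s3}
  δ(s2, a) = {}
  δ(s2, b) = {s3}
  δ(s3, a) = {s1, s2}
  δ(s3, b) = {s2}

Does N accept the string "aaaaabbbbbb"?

Start: {s2}
read a: {}
The reachable set is empty and stays empty for the remaining 10 symbols.
Reachable ∩ accepting = {} — empty.

rejected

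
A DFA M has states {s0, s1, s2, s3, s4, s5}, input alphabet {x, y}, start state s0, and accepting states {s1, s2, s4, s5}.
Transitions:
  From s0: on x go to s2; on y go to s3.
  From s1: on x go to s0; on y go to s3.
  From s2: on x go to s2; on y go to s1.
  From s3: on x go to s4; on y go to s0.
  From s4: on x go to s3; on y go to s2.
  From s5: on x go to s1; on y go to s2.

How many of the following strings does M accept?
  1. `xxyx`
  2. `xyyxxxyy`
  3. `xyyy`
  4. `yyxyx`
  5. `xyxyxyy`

`xxyx`: rejected
`xyyxxxyy`: accepted
`xyyy`: rejected
`yyxyx`: rejected
`xyxyxyy`: accepted

2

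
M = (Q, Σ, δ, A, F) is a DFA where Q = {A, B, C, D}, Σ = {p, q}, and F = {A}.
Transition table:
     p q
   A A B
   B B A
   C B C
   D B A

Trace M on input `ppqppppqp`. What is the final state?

A

A --p--> A
A --p--> A
A --q--> B
B --p--> B
B --p--> B
B --p--> B
B --p--> B
B --q--> A
A --p--> A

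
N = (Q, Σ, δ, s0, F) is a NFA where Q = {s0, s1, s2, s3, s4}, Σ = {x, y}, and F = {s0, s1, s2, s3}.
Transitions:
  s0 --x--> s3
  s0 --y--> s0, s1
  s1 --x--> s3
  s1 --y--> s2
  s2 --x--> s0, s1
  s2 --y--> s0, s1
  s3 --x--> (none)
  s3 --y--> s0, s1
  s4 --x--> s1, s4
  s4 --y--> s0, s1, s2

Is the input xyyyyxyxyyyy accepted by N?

accepted

Start: {s0}
read x: {s3}
read y: {s0, s1}
read y: {s0, s1, s2}
read y: {s0, s1, s2}
read y: {s0, s1, s2}
read x: {s0, s1, s3}
read y: {s0, s1, s2}
read x: {s0, s1, s3}
read y: {s0, s1, s2}
read y: {s0, s1, s2}
read y: {s0, s1, s2}
read y: {s0, s1, s2}
Reachable ∩ accepting = {s0, s1, s2} — nonempty.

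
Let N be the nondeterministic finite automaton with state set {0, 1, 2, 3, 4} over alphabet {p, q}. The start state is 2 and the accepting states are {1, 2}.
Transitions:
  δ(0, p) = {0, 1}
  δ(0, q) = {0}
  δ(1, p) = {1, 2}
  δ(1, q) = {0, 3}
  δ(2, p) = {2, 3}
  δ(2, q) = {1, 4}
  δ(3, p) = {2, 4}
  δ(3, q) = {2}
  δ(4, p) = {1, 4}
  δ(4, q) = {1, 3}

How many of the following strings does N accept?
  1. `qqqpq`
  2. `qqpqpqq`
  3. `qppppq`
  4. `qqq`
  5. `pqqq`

5

`qqqpq`: accepted
`qqpqpqq`: accepted
`qppppq`: accepted
`qqq`: accepted
`pqqq`: accepted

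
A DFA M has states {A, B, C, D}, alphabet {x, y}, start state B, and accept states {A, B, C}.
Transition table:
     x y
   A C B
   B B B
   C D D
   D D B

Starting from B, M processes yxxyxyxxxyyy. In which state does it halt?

B --y--> B
B --x--> B
B --x--> B
B --y--> B
B --x--> B
B --y--> B
B --x--> B
B --x--> B
B --x--> B
B --y--> B
B --y--> B
B --y--> B

B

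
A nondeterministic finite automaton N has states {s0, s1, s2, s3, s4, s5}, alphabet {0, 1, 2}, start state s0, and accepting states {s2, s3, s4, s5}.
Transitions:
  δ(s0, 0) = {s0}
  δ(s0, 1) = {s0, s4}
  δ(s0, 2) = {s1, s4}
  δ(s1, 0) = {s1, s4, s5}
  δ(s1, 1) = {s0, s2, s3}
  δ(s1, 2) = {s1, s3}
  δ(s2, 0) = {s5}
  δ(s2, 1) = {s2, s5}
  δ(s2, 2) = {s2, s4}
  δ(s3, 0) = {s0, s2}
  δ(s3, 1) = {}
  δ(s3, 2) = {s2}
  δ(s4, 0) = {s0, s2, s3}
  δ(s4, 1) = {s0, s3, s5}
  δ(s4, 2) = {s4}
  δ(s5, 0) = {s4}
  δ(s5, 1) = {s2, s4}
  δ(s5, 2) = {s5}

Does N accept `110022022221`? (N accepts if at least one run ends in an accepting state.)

Start: {s0}
read 1: {s0, s4}
read 1: {s0, s3, s4, s5}
read 0: {s0, s2, s3, s4}
read 0: {s0, s2, s3, s5}
read 2: {s1, s2, s4, s5}
read 2: {s1, s2, s3, s4, s5}
read 0: {s0, s1, s2, s3, s4, s5}
read 2: {s1, s2, s3, s4, s5}
read 2: {s1, s2, s3, s4, s5}
read 2: {s1, s2, s3, s4, s5}
read 2: {s1, s2, s3, s4, s5}
read 1: {s0, s2, s3, s4, s5}
Reachable ∩ accepting = {s2, s3, s4, s5} — nonempty.

accepted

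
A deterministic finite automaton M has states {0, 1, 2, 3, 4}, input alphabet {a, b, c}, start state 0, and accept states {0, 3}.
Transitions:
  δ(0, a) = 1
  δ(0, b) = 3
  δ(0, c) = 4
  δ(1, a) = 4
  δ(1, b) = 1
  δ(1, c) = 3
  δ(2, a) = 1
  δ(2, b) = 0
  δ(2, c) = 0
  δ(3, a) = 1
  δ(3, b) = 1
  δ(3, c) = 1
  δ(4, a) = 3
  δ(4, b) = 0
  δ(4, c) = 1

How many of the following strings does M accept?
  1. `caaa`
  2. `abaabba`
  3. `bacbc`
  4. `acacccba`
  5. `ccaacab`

2

`caaa`: rejected
`abaabba`: rejected
`bacbc`: accepted
`acacccba`: rejected
`ccaacab`: accepted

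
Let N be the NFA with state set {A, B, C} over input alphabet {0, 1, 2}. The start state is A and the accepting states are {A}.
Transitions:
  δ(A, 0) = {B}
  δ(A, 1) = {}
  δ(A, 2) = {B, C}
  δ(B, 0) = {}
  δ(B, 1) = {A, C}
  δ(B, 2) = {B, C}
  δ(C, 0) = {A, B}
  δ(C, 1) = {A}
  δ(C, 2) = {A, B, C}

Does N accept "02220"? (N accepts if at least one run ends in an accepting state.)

accepted

Start: {A}
read 0: {B}
read 2: {B, C}
read 2: {A, B, C}
read 2: {A, B, C}
read 0: {A, B}
Reachable ∩ accepting = {A} — nonempty.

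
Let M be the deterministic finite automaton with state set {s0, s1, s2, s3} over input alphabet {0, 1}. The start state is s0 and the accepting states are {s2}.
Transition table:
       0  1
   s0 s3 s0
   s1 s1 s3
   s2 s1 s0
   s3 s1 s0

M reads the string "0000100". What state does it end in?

s0 --0--> s3
s3 --0--> s1
s1 --0--> s1
s1 --0--> s1
s1 --1--> s3
s3 --0--> s1
s1 --0--> s1

s1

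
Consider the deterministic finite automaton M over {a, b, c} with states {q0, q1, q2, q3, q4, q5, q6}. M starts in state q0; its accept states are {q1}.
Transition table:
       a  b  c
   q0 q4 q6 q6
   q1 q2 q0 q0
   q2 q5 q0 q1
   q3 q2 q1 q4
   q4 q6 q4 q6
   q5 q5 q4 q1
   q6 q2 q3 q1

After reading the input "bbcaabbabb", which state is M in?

q0 --b--> q6
q6 --b--> q3
q3 --c--> q4
q4 --a--> q6
q6 --a--> q2
q2 --b--> q0
q0 --b--> q6
q6 --a--> q2
q2 --b--> q0
q0 --b--> q6

q6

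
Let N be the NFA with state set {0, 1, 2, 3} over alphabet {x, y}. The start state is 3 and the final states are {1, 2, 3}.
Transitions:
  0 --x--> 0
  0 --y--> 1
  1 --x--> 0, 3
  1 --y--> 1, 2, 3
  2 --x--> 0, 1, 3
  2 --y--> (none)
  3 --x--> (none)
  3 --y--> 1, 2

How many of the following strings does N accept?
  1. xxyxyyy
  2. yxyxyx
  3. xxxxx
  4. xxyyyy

1

xxyxyyy: rejected
yxyxyx: accepted
xxxxx: rejected
xxyyyy: rejected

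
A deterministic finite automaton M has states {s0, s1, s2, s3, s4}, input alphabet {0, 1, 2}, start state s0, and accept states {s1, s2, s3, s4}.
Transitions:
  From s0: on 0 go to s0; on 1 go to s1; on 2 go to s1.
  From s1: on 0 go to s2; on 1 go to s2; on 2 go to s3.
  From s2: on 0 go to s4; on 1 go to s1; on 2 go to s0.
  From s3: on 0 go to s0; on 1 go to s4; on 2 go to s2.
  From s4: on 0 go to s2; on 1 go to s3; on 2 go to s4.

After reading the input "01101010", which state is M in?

s2

s0 --0--> s0
s0 --1--> s1
s1 --1--> s2
s2 --0--> s4
s4 --1--> s3
s3 --0--> s0
s0 --1--> s1
s1 --0--> s2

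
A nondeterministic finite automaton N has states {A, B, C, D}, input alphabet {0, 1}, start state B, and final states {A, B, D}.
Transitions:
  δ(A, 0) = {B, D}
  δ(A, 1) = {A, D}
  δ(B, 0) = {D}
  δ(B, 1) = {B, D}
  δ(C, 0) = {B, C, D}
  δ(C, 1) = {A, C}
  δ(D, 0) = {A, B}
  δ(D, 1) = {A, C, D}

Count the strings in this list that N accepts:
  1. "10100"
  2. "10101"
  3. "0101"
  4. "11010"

4

"10100": accepted
"10101": accepted
"0101": accepted
"11010": accepted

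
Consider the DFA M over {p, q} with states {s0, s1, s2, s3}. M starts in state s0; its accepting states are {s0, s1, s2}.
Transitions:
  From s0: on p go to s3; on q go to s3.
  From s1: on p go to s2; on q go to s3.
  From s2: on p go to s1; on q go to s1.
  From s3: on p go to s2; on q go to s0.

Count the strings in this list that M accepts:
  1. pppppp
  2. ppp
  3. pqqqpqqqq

pppppp: accepted
ppp: accepted
pqqqpqqqq: rejected

2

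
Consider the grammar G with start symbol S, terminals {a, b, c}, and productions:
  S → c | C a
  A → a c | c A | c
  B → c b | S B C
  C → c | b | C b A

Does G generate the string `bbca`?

yes

S ⇒ Ca ⇒ CbAa ⇒ bbAa ⇒ bbca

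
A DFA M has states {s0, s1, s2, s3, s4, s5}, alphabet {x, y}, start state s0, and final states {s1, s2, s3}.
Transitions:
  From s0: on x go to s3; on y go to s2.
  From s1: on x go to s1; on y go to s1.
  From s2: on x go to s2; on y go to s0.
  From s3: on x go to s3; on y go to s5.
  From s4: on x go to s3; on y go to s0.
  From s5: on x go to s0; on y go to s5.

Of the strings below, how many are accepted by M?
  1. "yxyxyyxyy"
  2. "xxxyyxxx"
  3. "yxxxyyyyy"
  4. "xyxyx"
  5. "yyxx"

3

"yxyxyyxyy": rejected
"xxxyyxxx": accepted
"yxxxyyyyy": rejected
"xyxyx": accepted
"yyxx": accepted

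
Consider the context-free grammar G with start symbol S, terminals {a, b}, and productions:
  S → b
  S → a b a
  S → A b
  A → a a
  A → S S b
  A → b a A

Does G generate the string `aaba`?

no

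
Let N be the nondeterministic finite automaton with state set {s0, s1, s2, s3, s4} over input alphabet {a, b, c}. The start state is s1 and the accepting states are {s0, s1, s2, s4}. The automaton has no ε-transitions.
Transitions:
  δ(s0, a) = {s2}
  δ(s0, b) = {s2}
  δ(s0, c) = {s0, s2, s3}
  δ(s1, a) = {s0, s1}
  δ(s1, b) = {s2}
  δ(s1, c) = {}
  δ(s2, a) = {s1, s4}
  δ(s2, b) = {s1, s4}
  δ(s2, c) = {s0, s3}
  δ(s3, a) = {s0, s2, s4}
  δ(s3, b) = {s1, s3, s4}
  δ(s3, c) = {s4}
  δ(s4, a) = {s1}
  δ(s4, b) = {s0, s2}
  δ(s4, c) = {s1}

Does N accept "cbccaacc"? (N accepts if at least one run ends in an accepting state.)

Start: {s1}
read c: {}
The reachable set is empty and stays empty for the remaining 7 symbols.
Reachable ∩ accepting = {} — empty.

rejected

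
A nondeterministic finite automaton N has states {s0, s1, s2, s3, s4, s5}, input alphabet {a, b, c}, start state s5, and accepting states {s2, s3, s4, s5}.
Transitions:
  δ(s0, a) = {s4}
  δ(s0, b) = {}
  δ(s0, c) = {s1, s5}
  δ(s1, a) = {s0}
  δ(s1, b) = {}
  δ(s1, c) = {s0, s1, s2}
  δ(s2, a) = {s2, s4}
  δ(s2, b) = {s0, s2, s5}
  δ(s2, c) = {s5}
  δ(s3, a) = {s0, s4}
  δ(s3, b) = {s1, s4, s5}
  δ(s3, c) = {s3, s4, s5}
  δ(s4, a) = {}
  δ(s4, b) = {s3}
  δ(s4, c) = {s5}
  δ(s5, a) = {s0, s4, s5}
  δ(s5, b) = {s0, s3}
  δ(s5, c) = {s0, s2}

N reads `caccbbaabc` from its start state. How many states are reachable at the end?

Start: {s5}
read c: {s0, s2}
read a: {s2, s4}
read c: {s5}
read c: {s0, s2}
read b: {s0, s2, s5}
read b: {s0, s2, s3, s5}
read a: {s0, s2, s4, s5}
read a: {s0, s2, s4, s5}
read b: {s0, s2, s3, s5}
read c: {s0, s1, s2, s3, s4, s5}
Final reachable set {s0, s1, s2, s3, s4, s5} has 6 states.

6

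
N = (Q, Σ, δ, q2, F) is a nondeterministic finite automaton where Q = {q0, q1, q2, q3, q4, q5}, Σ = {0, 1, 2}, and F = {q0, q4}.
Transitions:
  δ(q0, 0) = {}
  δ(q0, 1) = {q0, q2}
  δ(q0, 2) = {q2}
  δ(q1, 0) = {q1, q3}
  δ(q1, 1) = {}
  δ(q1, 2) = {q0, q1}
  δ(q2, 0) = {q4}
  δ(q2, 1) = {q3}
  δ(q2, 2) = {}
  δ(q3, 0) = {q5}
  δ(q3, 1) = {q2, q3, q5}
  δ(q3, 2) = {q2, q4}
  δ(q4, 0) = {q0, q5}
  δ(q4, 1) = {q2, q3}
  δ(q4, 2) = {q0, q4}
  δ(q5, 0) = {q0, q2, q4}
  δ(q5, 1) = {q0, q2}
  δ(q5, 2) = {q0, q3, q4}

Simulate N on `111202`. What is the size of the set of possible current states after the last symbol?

4

Start: {q2}
read 1: {q3}
read 1: {q2, q3, q5}
read 1: {q0, q2, q3, q5}
read 2: {q0, q2, q3, q4}
read 0: {q0, q4, q5}
read 2: {q0, q2, q3, q4}
Final reachable set {q0, q2, q3, q4} has 4 states.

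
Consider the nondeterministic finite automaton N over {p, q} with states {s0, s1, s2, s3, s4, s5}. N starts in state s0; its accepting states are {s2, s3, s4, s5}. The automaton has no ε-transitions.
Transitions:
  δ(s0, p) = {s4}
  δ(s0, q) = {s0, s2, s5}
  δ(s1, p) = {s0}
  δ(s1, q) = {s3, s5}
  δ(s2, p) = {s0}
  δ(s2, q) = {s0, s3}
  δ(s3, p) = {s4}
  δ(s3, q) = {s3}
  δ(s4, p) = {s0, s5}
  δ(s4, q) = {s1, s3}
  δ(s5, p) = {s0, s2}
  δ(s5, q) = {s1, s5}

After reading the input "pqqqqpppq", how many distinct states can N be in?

5

Start: {s0}
read p: {s4}
read q: {s1, s3}
read q: {s3, s5}
read q: {s1, s3, s5}
read q: {s1, s3, s5}
read p: {s0, s2, s4}
read p: {s0, s4, s5}
read p: {s0, s2, s4, s5}
read q: {s0, s1, s2, s3, s5}
Final reachable set {s0, s1, s2, s3, s5} has 5 states.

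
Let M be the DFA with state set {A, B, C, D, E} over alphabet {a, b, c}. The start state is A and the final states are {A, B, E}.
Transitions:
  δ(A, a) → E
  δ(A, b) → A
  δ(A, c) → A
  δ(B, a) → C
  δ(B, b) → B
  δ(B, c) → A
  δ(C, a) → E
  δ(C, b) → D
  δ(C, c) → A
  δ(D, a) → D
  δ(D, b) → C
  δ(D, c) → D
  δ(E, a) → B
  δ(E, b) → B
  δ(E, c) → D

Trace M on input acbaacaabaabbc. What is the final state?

A

A --a--> E
E --c--> D
D --b--> C
C --a--> E
E --a--> B
B --c--> A
A --a--> E
E --a--> B
B --b--> B
B --a--> C
C --a--> E
E --b--> B
B --b--> B
B --c--> A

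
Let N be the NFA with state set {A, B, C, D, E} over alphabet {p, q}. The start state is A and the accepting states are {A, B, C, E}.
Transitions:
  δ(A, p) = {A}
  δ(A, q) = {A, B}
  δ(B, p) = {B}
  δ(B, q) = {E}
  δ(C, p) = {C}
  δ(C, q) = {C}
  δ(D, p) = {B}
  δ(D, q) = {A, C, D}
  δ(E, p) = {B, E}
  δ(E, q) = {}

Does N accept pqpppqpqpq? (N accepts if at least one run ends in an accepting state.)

accepted

Start: {A}
read p: {A}
read q: {A, B}
read p: {A, B}
read p: {A, B}
read p: {A, B}
read q: {A, B, E}
read p: {A, B, E}
read q: {A, B, E}
read p: {A, B, E}
read q: {A, B, E}
Reachable ∩ accepting = {A, B, E} — nonempty.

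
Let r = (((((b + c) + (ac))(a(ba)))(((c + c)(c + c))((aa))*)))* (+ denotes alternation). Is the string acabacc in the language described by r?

Split into 1 piece acabacc; each matches ((((b+c)+(ac))(a(ba)))(((c+c)(c+c))((aa))*)).

yes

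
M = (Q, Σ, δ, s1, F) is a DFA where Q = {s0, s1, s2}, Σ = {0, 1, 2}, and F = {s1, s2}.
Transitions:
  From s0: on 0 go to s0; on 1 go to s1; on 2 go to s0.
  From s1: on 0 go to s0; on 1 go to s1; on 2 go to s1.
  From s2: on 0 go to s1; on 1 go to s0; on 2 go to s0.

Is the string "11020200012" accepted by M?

s1 --1--> s1
s1 --1--> s1
s1 --0--> s0
s0 --2--> s0
s0 --0--> s0
s0 --2--> s0
s0 --0--> s0
s0 --0--> s0
s0 --0--> s0
s0 --1--> s1
s1 --2--> s1
End in state s1, which is an accepting state.

accepted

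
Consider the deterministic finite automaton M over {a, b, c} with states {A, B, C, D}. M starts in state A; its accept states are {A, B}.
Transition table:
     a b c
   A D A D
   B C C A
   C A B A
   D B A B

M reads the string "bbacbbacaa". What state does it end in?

A --b--> A
A --b--> A
A --a--> D
D --c--> B
B --b--> C
C --b--> B
B --a--> C
C --c--> A
A --a--> D
D --a--> B

B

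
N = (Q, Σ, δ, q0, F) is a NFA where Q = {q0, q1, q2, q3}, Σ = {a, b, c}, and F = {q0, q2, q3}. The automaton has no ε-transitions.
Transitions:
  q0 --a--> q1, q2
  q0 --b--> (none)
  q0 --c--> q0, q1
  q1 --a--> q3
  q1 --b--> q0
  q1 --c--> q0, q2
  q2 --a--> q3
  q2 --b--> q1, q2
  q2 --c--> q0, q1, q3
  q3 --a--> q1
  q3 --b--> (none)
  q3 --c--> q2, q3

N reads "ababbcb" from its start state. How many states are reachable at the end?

3

Start: {q0}
read a: {q1, q2}
read b: {q0, q1, q2}
read a: {q1, q2, q3}
read b: {q0, q1, q2}
read b: {q0, q1, q2}
read c: {q0, q1, q2, q3}
read b: {q0, q1, q2}
Final reachable set {q0, q1, q2} has 3 states.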